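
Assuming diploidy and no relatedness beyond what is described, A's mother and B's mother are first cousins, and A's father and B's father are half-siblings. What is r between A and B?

Relatedness sums over independent paths through distinct common ancestors.
A and B are related in two ways: second cousins through their mothers (r = 1/32) and half first cousins through their fathers (r = 1/16).
r = 1/32 + 1/16 = 0.09375.

0.09375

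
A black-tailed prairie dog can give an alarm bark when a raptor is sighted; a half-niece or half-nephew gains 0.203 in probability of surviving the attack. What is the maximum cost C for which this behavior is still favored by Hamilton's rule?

0.025375

r to a half-niece or half-nephew = 0.125 (half-aunt/uncle↔niece/nephew: one path of length 3: r = (1/2)^3 = 1/8).
Hamilton's rule: n·r·B > C, so the trait is favored while C < n·r·B = 1·0.125·0.203 = 0.025375.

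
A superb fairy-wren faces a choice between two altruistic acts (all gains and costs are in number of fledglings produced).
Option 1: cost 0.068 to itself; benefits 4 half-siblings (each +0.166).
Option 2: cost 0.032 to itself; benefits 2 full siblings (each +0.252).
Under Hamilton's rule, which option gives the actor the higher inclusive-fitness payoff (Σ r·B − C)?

Option 1: r to a half-sibling = 0.25.
Option 1: Σ r·B − C = (4·0.25·0.166) − 0.068 = 0.098.
Option 2: r to a full sibling = 0.5.
Option 2: Σ r·B − C = (2·0.5·0.252) − 0.032 = 0.22.
Option 2 has the higher net inclusive-fitness payoff.

Option 2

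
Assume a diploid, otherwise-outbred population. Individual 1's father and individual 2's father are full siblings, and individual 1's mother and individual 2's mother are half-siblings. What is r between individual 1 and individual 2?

0.1875

Wright's path rule: contributions from independent ancestry routes add.
Individual 1 and individual 2 are related in two ways: first cousins through their fathers (r = 1/8) and half first cousins through their mothers (r = 1/16).
r = 1/8 + 1/16 = 3/16 = 0.1875.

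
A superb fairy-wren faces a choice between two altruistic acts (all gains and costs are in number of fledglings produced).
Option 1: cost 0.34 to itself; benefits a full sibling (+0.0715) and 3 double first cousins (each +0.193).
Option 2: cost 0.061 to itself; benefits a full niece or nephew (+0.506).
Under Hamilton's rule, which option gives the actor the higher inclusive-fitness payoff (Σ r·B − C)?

Option 1: r to a full sibling = 0.5.
Option 1: r to a double first cousin = 0.25.
Option 1: Σ r·B − C = (1·0.5·0.0715 + 3·0.25·0.193) − 0.34 = -0.1595.
Option 2: r to a full niece or nephew = 0.25.
Option 2: Σ r·B − C = (1·0.25·0.506) − 0.061 = 0.0655.
Option 2 has the higher net inclusive-fitness payoff.

Option 2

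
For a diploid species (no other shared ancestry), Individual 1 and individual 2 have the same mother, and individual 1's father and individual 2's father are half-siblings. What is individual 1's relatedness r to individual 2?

Independent pedigree routes through distinct common ancestors add.
Individual 1 and individual 2 are related in two ways: half-sibs through their shared mother (r = 1/4) and half first cousins through their fathers (r = 1/16).
r = 1/4 + 1/16 = 5/16 = 0.3125.

0.3125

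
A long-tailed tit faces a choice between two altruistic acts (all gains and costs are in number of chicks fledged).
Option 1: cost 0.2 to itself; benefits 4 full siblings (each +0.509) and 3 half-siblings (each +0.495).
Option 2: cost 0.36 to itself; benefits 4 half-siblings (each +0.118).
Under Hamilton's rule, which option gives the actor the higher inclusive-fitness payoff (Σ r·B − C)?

Option 1

Option 1: r to a full sibling = 0.5.
Option 1: r to a half-sibling = 0.25.
Option 1: Σ r·B − C = (4·0.5·0.509 + 3·0.25·0.495) − 0.2 = 1.18925.
Option 2: r to a half-sibling = 0.25.
Option 2: Σ r·B − C = (4·0.25·0.118) − 0.36 = -0.242.
Option 1 has the higher net inclusive-fitness payoff.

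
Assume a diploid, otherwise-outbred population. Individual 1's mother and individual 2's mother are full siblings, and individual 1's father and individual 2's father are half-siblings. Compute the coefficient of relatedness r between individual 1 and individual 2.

0.1875

With two independent routes of shared ancestry, r is the sum of the two contributions.
Individual 1 and individual 2 are related in two ways: first cousins through their mothers (r = 1/8) and half first cousins through their fathers (r = 1/16).
r = 1/8 + 1/16 = 3/16 = 0.1875.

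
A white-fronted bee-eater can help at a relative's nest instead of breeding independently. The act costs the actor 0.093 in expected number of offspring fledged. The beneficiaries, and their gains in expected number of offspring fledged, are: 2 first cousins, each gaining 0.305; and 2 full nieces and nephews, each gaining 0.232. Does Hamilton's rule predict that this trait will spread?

Yes

Hamilton's rule: the trait is favored when the sum of r·B over every recipient exceeds the actor's cost C.
r to a first cousin = 1/8 (first cousins share one grandparent pair — two paths of length 4: r = 2·(1/2)^4 = 1/8).
r to a full niece or nephew = 0.25 (full aunt/uncle↔niece/nephew: two paths of length 3 through the shared grandparent pair: r = 2·(1/2)^3 = 1/4).
Summing one r·B term per recipient: 2·0.125·0.305 + 2·0.25·0.232 = 0.19225.
0.19225 > 0.093: the indirect benefit exceeds the cost.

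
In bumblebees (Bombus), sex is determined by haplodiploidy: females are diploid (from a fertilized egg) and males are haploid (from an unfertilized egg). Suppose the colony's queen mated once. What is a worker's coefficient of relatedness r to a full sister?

Haplodiploid full sisters inherit their father's entire haploid genome identically (contributing 1/2) and on average half of their mother's contribution (1/2 · 1/2 = 1/4); r = 1/2 + 1/4 = 3/4.

0.75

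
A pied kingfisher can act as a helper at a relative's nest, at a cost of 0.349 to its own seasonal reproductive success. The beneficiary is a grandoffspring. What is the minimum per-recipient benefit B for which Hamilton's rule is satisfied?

r to a grandoffspring = 0.25 (two parent–offspring links: r = (1/2)^2 = 1/4).
Hamilton's rule with n recipients of equal r: n·r·B > C, so B > C/(n·r) = 0.349/(1·0.25) = 1.396.

1.396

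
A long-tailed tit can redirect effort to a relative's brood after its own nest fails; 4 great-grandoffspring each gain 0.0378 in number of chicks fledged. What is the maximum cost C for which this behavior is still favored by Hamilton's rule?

r to a great-grandoffspring = 1/8 (three parent–offspring links: r = (1/2)^3 = 1/8).
Hamilton's rule: n·r·B > C, so the trait is favored while C < n·r·B = 4·0.125·0.0378 = 0.0189.

0.0189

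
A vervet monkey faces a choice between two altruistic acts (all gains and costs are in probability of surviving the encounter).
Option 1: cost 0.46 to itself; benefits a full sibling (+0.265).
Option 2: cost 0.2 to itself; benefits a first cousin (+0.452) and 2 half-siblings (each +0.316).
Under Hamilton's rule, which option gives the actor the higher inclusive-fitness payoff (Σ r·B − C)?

Option 2

Option 1: r to a full sibling = 0.5.
Option 1: Σ r·B − C = (1·0.5·0.265) − 0.46 = -0.3275.
Option 2: r to a first cousin = 0.125.
Option 2: r to a half-sibling = 0.25.
Option 2: Σ r·B − C = (1·0.125·0.452 + 2·0.25·0.316) − 0.2 = 0.0145.
Option 2 has the higher net inclusive-fitness payoff.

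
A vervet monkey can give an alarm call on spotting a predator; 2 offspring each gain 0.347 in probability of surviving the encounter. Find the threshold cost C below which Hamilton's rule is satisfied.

r to an offspring = 0.5 (one parent–offspring link: r = (1/2)^1 = 1/2).
Hamilton's rule: n·r·B > C, so the trait is favored while C < n·r·B = 2·0.5·0.347 = 0.347.

0.347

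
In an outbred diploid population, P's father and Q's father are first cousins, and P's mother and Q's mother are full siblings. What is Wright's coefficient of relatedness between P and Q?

Independent pedigree routes through distinct common ancestors add.
P and Q are related in two ways: second cousins through their fathers (r = 1/32) and first cousins through their mothers (r = 1/8).
r = 1/32 + 1/8 = 5/32 = 0.15625.

0.15625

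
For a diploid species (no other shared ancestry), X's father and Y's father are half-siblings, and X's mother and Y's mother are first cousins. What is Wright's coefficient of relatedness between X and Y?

With two independent routes of shared ancestry, r is the sum of the two contributions.
X and Y are related in two ways: half first cousins through their fathers (r = 1/16) and second cousins through their mothers (r = 1/32).
r = 1/16 + 1/32 = 3/32 = 0.09375.

0.09375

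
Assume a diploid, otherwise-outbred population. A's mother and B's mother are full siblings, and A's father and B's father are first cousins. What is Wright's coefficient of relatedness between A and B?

0.15625

Wright's path rule: contributions from independent ancestry routes add.
A and B are related in two ways: first cousins through their mothers (r = 1/8) and second cousins through their fathers (r = 1/32).
r = 1/8 + 1/32 = 5/32 = 0.15625.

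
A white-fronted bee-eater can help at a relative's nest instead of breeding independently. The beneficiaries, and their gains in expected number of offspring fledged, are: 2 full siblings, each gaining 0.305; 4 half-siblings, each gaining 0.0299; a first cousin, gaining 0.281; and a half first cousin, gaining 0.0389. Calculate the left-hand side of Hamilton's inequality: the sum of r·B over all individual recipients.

r to a full sibling = 0.5 (full sibs share both parents — two paths of length 2: r = 2·(1/2)^2 = 1/2).
r to a half-sibling = 1/4 (half-sibs share one parent — one path of length 2: r = (1/2)^2 = 1/4).
r to a first cousin = 1/8 (first cousins share one grandparent pair — two paths of length 4: r = 2·(1/2)^4 = 1/8).
r to a half first cousin = 0.0625 (half first cousins share one grandparent — one path of length 4: r = (1/2)^4 = 1/16).
Summing one r·B term per recipient: 2·0.5·0.305 + 4·0.25·0.0299 + 1·0.125·0.281 + 1·0.0625·0.0389 = 0.37245625.

0.37245625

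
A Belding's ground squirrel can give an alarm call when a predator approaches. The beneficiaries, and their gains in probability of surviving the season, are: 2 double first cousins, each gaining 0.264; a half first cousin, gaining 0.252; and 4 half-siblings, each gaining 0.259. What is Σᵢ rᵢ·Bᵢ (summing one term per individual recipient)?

0.40675

r to a double first cousin = 1/4 (double first cousins share both grandparent pairs — four paths of length 4: r = 4·(1/2)^4 = 1/4).
r to a half first cousin = 0.0625 (half first cousins share one grandparent — one path of length 4: r = (1/2)^4 = 1/16).
r to a half-sibling = 1/4 (half-sibs share one parent — one path of length 2: r = (1/2)^2 = 1/4).
Summing one r·B term per recipient: 2·0.25·0.264 + 1·0.0625·0.252 + 4·0.25·0.259 = 0.40675.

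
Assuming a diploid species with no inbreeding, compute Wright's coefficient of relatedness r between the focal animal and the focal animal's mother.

0.5

Each parent–offspring link contributes a factor of 1/2, and independent paths through distinct common ancestors add.
One parent–offspring link: r = (1/2)^1 = 1/2.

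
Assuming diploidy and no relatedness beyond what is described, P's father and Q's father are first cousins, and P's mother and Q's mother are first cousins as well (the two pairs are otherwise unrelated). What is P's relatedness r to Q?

With two independent routes of shared ancestry, r is the sum of the two contributions.
P and Q are related in two ways: second cousins through their fathers (r = 1/32) and second cousins through their mothers (r = 1/32).
r = 1/32 + 1/32 = 1/16 = 0.0625.

0.0625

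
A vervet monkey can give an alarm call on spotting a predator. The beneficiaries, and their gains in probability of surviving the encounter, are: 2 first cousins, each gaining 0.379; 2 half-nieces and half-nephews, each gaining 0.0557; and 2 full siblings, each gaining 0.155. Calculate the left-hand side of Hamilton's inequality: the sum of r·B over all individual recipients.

r to a first cousin = 1/8 (first cousins share one grandparent pair — two paths of length 4: r = 2·(1/2)^4 = 1/8).
r to a half-niece or half-nephew = 0.125 (half-aunt/uncle↔niece/nephew: one path of length 3: r = (1/2)^3 = 1/8).
r to a full sibling = 1/2 (full sibs share both parents — two paths of length 2: r = 2·(1/2)^2 = 1/2).
Summing one r·B term per recipient: 2·0.125·0.379 + 2·0.125·0.0557 + 2·0.5·0.155 = 0.263675.

0.263675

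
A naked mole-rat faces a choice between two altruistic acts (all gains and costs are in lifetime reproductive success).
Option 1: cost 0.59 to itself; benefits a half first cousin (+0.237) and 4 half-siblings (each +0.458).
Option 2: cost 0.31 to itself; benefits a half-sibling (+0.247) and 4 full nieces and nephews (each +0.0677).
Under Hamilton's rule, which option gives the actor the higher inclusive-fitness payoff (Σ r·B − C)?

Option 1: r to a half first cousin = 0.0625.
Option 1: r to a half-sibling = 0.25.
Option 1: Σ r·B − C = (1·0.0625·0.237 + 4·0.25·0.458) − 0.59 = -0.1171875.
Option 2: r to a half-sibling = 0.25.
Option 2: r to a full niece or nephew = 0.25.
Option 2: Σ r·B − C = (1·0.25·0.247 + 4·0.25·0.0677) − 0.31 = -0.18055.
Option 1 has the higher net inclusive-fitness payoff.

Option 1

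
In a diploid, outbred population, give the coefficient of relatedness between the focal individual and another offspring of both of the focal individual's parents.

0.5

Each parent–offspring link contributes a factor of 1/2, and independent paths through distinct common ancestors add.
Full sibs share both parents — two paths of length 2: r = 2·(1/2)^2 = 1/2.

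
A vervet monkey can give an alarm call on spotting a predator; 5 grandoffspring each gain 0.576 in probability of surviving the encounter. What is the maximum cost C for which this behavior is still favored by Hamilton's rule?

0.72

r to a grandoffspring = 0.25 (two parent–offspring links: r = (1/2)^2 = 1/4).
Hamilton's rule: n·r·B > C, so the trait is favored while C < n·r·B = 5·0.25·0.576 = 0.72.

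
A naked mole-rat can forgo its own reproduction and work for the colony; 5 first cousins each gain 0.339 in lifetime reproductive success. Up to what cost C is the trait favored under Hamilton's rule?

0.211875

r to a first cousin = 1/8 (first cousins share one grandparent pair — two paths of length 4: r = 2·(1/2)^4 = 1/8).
Hamilton's rule: n·r·B > C, so the trait is favored while C < n·r·B = 5·0.125·0.339 = 0.211875.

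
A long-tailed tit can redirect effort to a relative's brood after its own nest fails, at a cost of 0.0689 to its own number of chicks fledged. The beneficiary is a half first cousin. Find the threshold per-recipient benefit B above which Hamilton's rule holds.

r to a half first cousin = 1/16 (half first cousins share one grandparent — one path of length 4: r = (1/2)^4 = 1/16).
Hamilton's rule with n recipients of equal r: n·r·B > C, so B > C/(n·r) = 0.0689/(1·0.0625) = 1.1024.

1.1024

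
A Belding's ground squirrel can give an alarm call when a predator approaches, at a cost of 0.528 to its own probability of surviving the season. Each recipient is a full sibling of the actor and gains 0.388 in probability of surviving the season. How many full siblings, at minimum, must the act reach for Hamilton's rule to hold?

r to a full sibling = 1/2 (full sibs share both parents — two paths of length 2: r = 2·(1/2)^2 = 1/2).
Hamilton's rule: n·r·B > C  ⇒  n > C/(r·B) = 0.528/(0.5·0.388) = 2.722.
The smallest integer exceeding 2.722 is 3.

3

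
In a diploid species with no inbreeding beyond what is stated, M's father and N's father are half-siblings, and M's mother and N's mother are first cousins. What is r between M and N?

Relatedness sums over independent paths through distinct common ancestors.
M and N are related in two ways: half first cousins through their fathers (r = 1/16) and second cousins through their mothers (r = 1/32).
r = 1/16 + 1/32 = 0.09375.

0.09375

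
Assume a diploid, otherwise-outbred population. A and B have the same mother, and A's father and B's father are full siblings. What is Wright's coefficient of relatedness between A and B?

Independent pedigree routes through distinct common ancestors add.
A and B are related in two ways: half-sibs through their shared mother (r = 1/4) and first cousins through their fathers (r = 1/8).
r = 1/4 + 1/8 = 3/8 = 0.375.

0.375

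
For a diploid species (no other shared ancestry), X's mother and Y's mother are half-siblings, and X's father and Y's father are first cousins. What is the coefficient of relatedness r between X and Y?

0.09375

Relatedness sums over independent paths through distinct common ancestors.
X and Y are related in two ways: half first cousins through their mothers (r = 1/16) and second cousins through their fathers (r = 1/32).
r = 1/16 + 1/32 = 3/32 = 0.09375.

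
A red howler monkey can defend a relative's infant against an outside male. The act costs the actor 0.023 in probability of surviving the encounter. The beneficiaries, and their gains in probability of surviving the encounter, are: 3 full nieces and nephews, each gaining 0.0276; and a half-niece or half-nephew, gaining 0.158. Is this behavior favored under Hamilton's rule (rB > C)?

Hamilton's rule: the trait is favored when the sum of r·B over every recipient exceeds the actor's cost C.
r to a full niece or nephew = 1/4 (full aunt/uncle↔niece/nephew: two paths of length 3 through the shared grandparent pair: r = 2·(1/2)^3 = 1/4).
r to a half-niece or half-nephew = 0.125 (half-aunt/uncle↔niece/nephew: one path of length 3: r = (1/2)^3 = 1/8).
Summing one r·B term per recipient: 3·0.25·0.0276 + 1·0.125·0.158 = 0.04045.
0.04045 > 0.023: the indirect benefit exceeds the cost.

Yes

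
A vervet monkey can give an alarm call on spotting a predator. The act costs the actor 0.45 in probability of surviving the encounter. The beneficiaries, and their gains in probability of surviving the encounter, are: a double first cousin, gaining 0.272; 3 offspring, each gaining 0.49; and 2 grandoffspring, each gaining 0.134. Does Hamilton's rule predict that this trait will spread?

Hamilton's rule: the trait is favored when the sum of r·B over every recipient exceeds the actor's cost C.
r to a double first cousin = 0.25 (double first cousins share both grandparent pairs — four paths of length 4: r = 4·(1/2)^4 = 1/4).
r to an offspring = 0.5 (one parent–offspring link: r = (1/2)^1 = 1/2).
r to a grandoffspring = 1/4 (two parent–offspring links: r = (1/2)^2 = 1/4).
Summing one r·B term per recipient: 1·0.25·0.272 + 3·0.5·0.49 + 2·0.25·0.134 = 0.87.
0.87 > 0.45: the indirect benefit exceeds the cost.

Yes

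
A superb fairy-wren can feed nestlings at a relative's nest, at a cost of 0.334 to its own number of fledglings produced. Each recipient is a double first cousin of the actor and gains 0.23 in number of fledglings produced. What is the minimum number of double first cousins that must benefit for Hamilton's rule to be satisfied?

r to a double first cousin = 0.25 (double first cousins share both grandparent pairs — four paths of length 4: r = 4·(1/2)^4 = 1/4).
Hamilton's rule: n·r·B > C  ⇒  n > C/(r·B) = 0.334/(0.25·0.23) = 5.809.
The smallest integer exceeding 5.809 is 6.

6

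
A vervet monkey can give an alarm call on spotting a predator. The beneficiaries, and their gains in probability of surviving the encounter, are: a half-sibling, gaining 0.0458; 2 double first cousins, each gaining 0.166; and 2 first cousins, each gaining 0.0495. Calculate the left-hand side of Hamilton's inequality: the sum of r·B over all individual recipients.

0.106825

r to a half-sibling = 1/4 (half-sibs share one parent — one path of length 2: r = (1/2)^2 = 1/4).
r to a double first cousin = 1/4 (double first cousins share both grandparent pairs — four paths of length 4: r = 4·(1/2)^4 = 1/4).
r to a first cousin = 1/8 (first cousins share one grandparent pair — two paths of length 4: r = 2·(1/2)^4 = 1/8).
Summing one r·B term per recipient: 1·0.25·0.0458 + 2·0.25·0.166 + 2·0.125·0.0495 = 0.106825.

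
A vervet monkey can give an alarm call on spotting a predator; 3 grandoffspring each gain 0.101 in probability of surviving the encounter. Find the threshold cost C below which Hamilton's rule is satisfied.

0.07575

r to a grandoffspring = 0.25 (two parent–offspring links: r = (1/2)^2 = 1/4).
Hamilton's rule: n·r·B > C, so the trait is favored while C < n·r·B = 3·0.25·0.101 = 0.07575.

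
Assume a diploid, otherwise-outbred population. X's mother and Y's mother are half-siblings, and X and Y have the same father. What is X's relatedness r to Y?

0.3125

Wright's path rule: contributions from independent ancestry routes add.
X and Y are related in two ways: half first cousins through their mothers (r = 1/16) and half-sibs through their shared father (r = 1/4).
r = 1/16 + 1/4 = 0.3125.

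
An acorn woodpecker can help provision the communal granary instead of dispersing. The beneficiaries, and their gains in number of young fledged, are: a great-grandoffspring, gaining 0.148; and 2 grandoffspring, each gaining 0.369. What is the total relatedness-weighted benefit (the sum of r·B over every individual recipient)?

r to a great-grandoffspring = 0.125 (three parent–offspring links: r = (1/2)^3 = 1/8).
r to a grandoffspring = 1/4 (two parent–offspring links: r = (1/2)^2 = 1/4).
Summing one r·B term per recipient: 1·0.125·0.148 + 2·0.25·0.369 = 0.203.

0.203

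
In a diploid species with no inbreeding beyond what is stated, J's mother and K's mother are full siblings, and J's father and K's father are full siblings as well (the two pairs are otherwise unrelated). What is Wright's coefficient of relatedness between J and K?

With two independent routes of shared ancestry, r is the sum of the two contributions.
J and K are related in two ways: first cousins through their mothers (r = 1/8) and first cousins through their fathers (r = 1/8) — i.e. double first cousins.
r = 1/8 + 1/8 = 1/4 = 0.25.

0.25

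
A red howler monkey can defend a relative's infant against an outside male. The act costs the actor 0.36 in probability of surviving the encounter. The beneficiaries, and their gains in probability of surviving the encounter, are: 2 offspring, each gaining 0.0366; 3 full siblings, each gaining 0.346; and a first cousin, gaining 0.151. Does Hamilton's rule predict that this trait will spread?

Yes

Hamilton's rule: the trait is favored when the sum of r·B over every recipient exceeds the actor's cost C.
r to an offspring = 0.5 (one parent–offspring link: r = (1/2)^1 = 1/2).
r to a full sibling = 0.5 (full sibs share both parents — two paths of length 2: r = 2·(1/2)^2 = 1/2).
r to a first cousin = 0.125 (first cousins share one grandparent pair — two paths of length 4: r = 2·(1/2)^4 = 1/8).
Summing one r·B term per recipient: 2·0.5·0.0366 + 3·0.5·0.346 + 1·0.125·0.151 = 0.574475.
0.574475 > 0.36: the indirect benefit exceeds the cost.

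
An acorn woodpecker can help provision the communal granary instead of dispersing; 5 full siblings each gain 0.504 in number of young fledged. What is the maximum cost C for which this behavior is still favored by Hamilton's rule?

1.26

r to a full sibling = 0.5 (full sibs share both parents — two paths of length 2: r = 2·(1/2)^2 = 1/2).
Hamilton's rule: n·r·B > C, so the trait is favored while C < n·r·B = 5·0.5·0.504 = 1.26.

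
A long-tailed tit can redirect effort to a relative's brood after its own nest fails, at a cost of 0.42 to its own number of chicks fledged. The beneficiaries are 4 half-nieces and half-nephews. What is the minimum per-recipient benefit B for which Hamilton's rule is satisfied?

0.84

r to a half-niece or half-nephew = 0.125 (half-aunt/uncle↔niece/nephew: one path of length 3: r = (1/2)^3 = 1/8).
Hamilton's rule with n recipients of equal r: n·r·B > C, so B > C/(n·r) = 0.42/(4·0.125) = 0.84.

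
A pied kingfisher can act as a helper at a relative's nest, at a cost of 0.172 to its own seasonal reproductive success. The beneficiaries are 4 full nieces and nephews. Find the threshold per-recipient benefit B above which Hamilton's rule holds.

r to a full niece or nephew = 0.25 (full aunt/uncle↔niece/nephew: two paths of length 3 through the shared grandparent pair: r = 2·(1/2)^3 = 1/4).
Hamilton's rule with n recipients of equal r: n·r·B > C, so B > C/(n·r) = 0.172/(4·0.25) = 0.172.

0.172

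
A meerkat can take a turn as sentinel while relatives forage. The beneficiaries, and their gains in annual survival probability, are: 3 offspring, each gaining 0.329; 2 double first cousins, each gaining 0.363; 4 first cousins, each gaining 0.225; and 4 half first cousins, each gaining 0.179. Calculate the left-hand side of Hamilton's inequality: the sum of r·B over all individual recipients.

r to an offspring = 1/2 (one parent–offspring link: r = (1/2)^1 = 1/2).
r to a double first cousin = 0.25 (double first cousins share both grandparent pairs — four paths of length 4: r = 4·(1/2)^4 = 1/4).
r to a first cousin = 1/8 (first cousins share one grandparent pair — two paths of length 4: r = 2·(1/2)^4 = 1/8).
r to a half first cousin = 0.0625 (half first cousins share one grandparent — one path of length 4: r = (1/2)^4 = 1/16).
Summing one r·B term per recipient: 3·0.5·0.329 + 2·0.25·0.363 + 4·0.125·0.225 + 4·0.0625·0.179 = 0.83225.

0.83225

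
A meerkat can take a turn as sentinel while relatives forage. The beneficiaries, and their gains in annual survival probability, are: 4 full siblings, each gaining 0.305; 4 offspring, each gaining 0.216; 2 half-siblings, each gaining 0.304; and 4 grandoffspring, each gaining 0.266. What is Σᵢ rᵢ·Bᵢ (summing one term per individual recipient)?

1.46

r to a full sibling = 1/2 (full sibs share both parents — two paths of length 2: r = 2·(1/2)^2 = 1/2).
r to an offspring = 1/2 (one parent–offspring link: r = (1/2)^1 = 1/2).
r to a half-sibling = 1/4 (half-sibs share one parent — one path of length 2: r = (1/2)^2 = 1/4).
r to a grandoffspring = 1/4 (two parent–offspring links: r = (1/2)^2 = 1/4).
Summing one r·B term per recipient: 4·0.5·0.305 + 4·0.5·0.216 + 2·0.25·0.304 + 4·0.25·0.266 = 1.46.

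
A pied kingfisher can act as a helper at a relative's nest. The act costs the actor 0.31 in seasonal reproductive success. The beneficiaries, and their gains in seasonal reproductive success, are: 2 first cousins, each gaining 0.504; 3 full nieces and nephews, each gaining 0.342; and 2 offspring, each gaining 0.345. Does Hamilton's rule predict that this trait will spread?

Hamilton's rule: the trait is favored when the sum of r·B over every recipient exceeds the actor's cost C.
r to a first cousin = 0.125 (first cousins share one grandparent pair — two paths of length 4: r = 2·(1/2)^4 = 1/8).
r to a full niece or nephew = 1/4 (full aunt/uncle↔niece/nephew: two paths of length 3 through the shared grandparent pair: r = 2·(1/2)^3 = 1/4).
r to an offspring = 0.5 (one parent–offspring link: r = (1/2)^1 = 1/2).
Summing one r·B term per recipient: 2·0.125·0.504 + 3·0.25·0.342 + 2·0.5·0.345 = 0.7275.
0.7275 > 0.31: the indirect benefit exceeds the cost.

Yes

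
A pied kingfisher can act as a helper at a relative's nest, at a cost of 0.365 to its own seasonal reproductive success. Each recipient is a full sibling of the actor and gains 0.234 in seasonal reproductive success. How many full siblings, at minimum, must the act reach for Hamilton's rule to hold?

4

r to a full sibling = 0.5 (full sibs share both parents — two paths of length 2: r = 2·(1/2)^2 = 1/2).
Hamilton's rule: n·r·B > C  ⇒  n > C/(r·B) = 0.365/(0.5·0.234) = 3.12.
The smallest integer exceeding 3.12 is 4.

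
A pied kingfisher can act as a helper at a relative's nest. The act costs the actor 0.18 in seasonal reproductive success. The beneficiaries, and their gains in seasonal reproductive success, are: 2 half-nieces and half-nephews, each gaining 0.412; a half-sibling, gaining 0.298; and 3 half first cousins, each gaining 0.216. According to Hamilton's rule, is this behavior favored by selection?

Yes

Hamilton's rule: the trait is favored when the sum of r·B over every recipient exceeds the actor's cost C.
r to a half-niece or half-nephew = 0.125 (half-aunt/uncle↔niece/nephew: one path of length 3: r = (1/2)^3 = 1/8).
r to a half-sibling = 0.25 (half-sibs share one parent — one path of length 2: r = (1/2)^2 = 1/4).
r to a half first cousin = 0.0625 (half first cousins share one grandparent — one path of length 4: r = (1/2)^4 = 1/16).
Summing one r·B term per recipient: 2·0.125·0.412 + 1·0.25·0.298 + 3·0.0625·0.216 = 0.218.
0.218 > 0.18: the indirect benefit exceeds the cost.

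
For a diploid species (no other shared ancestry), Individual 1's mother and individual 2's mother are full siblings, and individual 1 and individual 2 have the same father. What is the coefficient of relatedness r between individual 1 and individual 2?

0.375

Relatedness sums over independent paths through distinct common ancestors.
Individual 1 and individual 2 are related in two ways: first cousins through their mothers (r = 1/8) and half-sibs through their shared father (r = 1/4).
r = 1/8 + 1/4 = 3/8 = 0.375.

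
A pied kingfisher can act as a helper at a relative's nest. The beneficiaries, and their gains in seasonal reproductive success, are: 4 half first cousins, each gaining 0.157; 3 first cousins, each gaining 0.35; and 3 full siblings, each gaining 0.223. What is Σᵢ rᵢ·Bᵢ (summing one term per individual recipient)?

r to a half first cousin = 1/16 (half first cousins share one grandparent — one path of length 4: r = (1/2)^4 = 1/16).
r to a first cousin = 0.125 (first cousins share one grandparent pair — two paths of length 4: r = 2·(1/2)^4 = 1/8).
r to a full sibling = 1/2 (full sibs share both parents — two paths of length 2: r = 2·(1/2)^2 = 1/2).
Summing one r·B term per recipient: 4·0.0625·0.157 + 3·0.125·0.35 + 3·0.5·0.223 = 0.505.

0.505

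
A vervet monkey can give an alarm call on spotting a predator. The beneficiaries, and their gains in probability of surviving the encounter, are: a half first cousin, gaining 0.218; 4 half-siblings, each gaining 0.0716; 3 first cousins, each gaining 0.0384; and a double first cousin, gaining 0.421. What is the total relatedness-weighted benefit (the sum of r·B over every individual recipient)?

0.204875

r to a half first cousin = 0.0625 (half first cousins share one grandparent — one path of length 4: r = (1/2)^4 = 1/16).
r to a half-sibling = 0.25 (half-sibs share one parent — one path of length 2: r = (1/2)^2 = 1/4).
r to a first cousin = 1/8 (first cousins share one grandparent pair — two paths of length 4: r = 2·(1/2)^4 = 1/8).
r to a double first cousin = 1/4 (double first cousins share both grandparent pairs — four paths of length 4: r = 4·(1/2)^4 = 1/4).
Summing one r·B term per recipient: 1·0.0625·0.218 + 4·0.25·0.0716 + 3·0.125·0.0384 + 1·0.25·0.421 = 0.204875.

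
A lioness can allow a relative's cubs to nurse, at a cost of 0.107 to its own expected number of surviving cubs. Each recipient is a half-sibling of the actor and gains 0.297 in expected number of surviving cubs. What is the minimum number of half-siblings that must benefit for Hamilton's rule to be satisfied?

r to a half-sibling = 0.25 (half-sibs share one parent — one path of length 2: r = (1/2)^2 = 1/4).
Hamilton's rule: n·r·B > C  ⇒  n > C/(r·B) = 0.107/(0.25·0.297) = 1.441.
The smallest integer exceeding 1.441 is 2.

2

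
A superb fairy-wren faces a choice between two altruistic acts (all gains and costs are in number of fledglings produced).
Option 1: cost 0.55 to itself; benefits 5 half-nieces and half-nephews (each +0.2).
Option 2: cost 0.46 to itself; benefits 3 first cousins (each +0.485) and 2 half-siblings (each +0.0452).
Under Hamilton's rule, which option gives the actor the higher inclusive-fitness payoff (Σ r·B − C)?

Option 1: r to a half-niece or half-nephew = 0.125.
Option 1: Σ r·B − C = (5·0.125·0.2) − 0.55 = -0.425.
Option 2: r to a first cousin = 0.125.
Option 2: r to a half-sibling = 0.25.
Option 2: Σ r·B − C = (3·0.125·0.485 + 2·0.25·0.0452) − 0.46 = -0.255525.
Option 2 has the higher net inclusive-fitness payoff.

Option 2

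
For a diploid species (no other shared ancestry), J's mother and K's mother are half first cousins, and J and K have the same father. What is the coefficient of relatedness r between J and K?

0.265625

With two independent routes of shared ancestry, r is the sum of the two contributions.
J and K are related in two ways: half second cousins through their mothers (r = 1/64) and half-sibs through their shared father (r = 1/4).
r = 1/64 + 1/4 = 0.265625.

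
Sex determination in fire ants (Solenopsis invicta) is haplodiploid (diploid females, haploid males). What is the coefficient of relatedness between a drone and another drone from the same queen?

0.5

Haploid brothers each carry a random half of the queen's diploid genome, so on average they share half: r = 1/2.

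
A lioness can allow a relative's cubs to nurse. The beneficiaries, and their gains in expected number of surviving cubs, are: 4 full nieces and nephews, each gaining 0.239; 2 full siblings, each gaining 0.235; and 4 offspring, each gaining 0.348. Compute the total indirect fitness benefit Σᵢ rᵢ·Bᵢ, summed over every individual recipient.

r to a full niece or nephew = 0.25 (full aunt/uncle↔niece/nephew: two paths of length 3 through the shared grandparent pair: r = 2·(1/2)^3 = 1/4).
r to a full sibling = 0.5 (full sibs share both parents — two paths of length 2: r = 2·(1/2)^2 = 1/2).
r to an offspring = 0.5 (one parent–offspring link: r = (1/2)^1 = 1/2).
Summing one r·B term per recipient: 4·0.25·0.239 + 2·0.5·0.235 + 4·0.5·0.348 = 1.17.

1.17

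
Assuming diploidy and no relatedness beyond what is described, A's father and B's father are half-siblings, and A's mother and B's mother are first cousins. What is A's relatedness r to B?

Relatedness sums over independent paths through distinct common ancestors.
A and B are related in two ways: half first cousins through their fathers (r = 1/16) and second cousins through their mothers (r = 1/32).
r = 1/16 + 1/32 = 0.09375.

0.09375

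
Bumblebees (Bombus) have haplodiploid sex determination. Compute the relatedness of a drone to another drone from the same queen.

0.5

Haploid brothers each carry a random half of the queen's diploid genome, so on average they share half: r = 1/2.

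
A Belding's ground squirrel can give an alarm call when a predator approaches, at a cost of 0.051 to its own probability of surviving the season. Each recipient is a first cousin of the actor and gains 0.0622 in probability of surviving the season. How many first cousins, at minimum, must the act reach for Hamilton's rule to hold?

r to a first cousin = 1/8 (first cousins share one grandparent pair — two paths of length 4: r = 2·(1/2)^4 = 1/8).
Hamilton's rule: n·r·B > C  ⇒  n > C/(r·B) = 0.051/(0.125·0.0622) = 6.559.
The smallest integer exceeding 6.559 is 7.

7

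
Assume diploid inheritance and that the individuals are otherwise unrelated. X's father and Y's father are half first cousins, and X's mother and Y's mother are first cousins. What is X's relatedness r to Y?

0.046875

Wright's path rule: contributions from independent ancestry routes add.
X and Y are related in two ways: half second cousins through their fathers (r = 1/64) and second cousins through their mothers (r = 1/32).
r = 1/64 + 1/32 = 3/64 = 0.046875.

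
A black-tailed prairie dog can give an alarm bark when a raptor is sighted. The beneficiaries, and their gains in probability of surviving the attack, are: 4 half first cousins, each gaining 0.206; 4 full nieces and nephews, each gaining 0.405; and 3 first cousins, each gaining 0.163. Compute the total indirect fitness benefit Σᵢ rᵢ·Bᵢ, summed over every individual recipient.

r to a half first cousin = 1/16 (half first cousins share one grandparent — one path of length 4: r = (1/2)^4 = 1/16).
r to a full niece or nephew = 1/4 (full aunt/uncle↔niece/nephew: two paths of length 3 through the shared grandparent pair: r = 2·(1/2)^3 = 1/4).
r to a first cousin = 1/8 (first cousins share one grandparent pair — two paths of length 4: r = 2·(1/2)^4 = 1/8).
Summing one r·B term per recipient: 4·0.0625·0.206 + 4·0.25·0.405 + 3·0.125·0.163 = 0.517625.

0.517625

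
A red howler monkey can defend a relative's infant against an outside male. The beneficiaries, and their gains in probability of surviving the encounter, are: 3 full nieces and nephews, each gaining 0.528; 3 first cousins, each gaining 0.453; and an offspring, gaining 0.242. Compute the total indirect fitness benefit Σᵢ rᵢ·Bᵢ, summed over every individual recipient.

r to a full niece or nephew = 0.25 (full aunt/uncle↔niece/nephew: two paths of length 3 through the shared grandparent pair: r = 2·(1/2)^3 = 1/4).
r to a first cousin = 1/8 (first cousins share one grandparent pair — two paths of length 4: r = 2·(1/2)^4 = 1/8).
r to an offspring = 0.5 (one parent–offspring link: r = (1/2)^1 = 1/2).
Summing one r·B term per recipient: 3·0.25·0.528 + 3·0.125·0.453 + 1·0.5·0.242 = 0.686875.

0.686875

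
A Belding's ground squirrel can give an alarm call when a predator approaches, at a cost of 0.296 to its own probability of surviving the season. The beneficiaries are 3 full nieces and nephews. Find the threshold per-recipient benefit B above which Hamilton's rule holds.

0.3947

r to a full niece or nephew = 0.25 (full aunt/uncle↔niece/nephew: two paths of length 3 through the shared grandparent pair: r = 2·(1/2)^3 = 1/4).
Hamilton's rule with n recipients of equal r: n·r·B > C, so B > C/(n·r) = 0.296/(3·0.25) = 0.3947.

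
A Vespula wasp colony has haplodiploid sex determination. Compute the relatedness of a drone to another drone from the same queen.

0.5

Haploid brothers each carry a random half of the queen's diploid genome, so on average they share half: r = 1/2.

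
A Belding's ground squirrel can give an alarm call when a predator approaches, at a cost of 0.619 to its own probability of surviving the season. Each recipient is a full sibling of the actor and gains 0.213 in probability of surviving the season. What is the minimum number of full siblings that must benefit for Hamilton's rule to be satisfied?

6

r to a full sibling = 0.5 (full sibs share both parents — two paths of length 2: r = 2·(1/2)^2 = 1/2).
Hamilton's rule: n·r·B > C  ⇒  n > C/(r·B) = 0.619/(0.5·0.213) = 5.812.
The smallest integer exceeding 5.812 is 6.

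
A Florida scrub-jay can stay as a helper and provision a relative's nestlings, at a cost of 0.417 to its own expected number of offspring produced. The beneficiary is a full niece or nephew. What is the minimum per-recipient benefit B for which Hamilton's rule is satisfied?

r to a full niece or nephew = 1/4 (full aunt/uncle↔niece/nephew: two paths of length 3 through the shared grandparent pair: r = 2·(1/2)^3 = 1/4).
Hamilton's rule with n recipients of equal r: n·r·B > C, so B > C/(n·r) = 0.417/(1·0.25) = 1.668.

1.668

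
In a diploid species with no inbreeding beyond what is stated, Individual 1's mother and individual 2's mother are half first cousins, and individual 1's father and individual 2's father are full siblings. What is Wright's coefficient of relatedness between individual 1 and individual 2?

0.140625

Relatedness sums over independent paths through distinct common ancestors.
Individual 1 and individual 2 are related in two ways: half second cousins through their mothers (r = 1/64) and first cousins through their fathers (r = 1/8).
r = 1/64 + 1/8 = 0.140625.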